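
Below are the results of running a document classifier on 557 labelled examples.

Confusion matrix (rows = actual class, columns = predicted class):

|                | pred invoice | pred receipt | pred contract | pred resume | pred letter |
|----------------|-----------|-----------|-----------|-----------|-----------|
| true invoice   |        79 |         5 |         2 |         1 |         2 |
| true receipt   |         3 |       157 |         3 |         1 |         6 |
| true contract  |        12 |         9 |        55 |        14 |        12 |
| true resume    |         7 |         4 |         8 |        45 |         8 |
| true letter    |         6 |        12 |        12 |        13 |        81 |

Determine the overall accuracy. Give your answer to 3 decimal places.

Accuracy = trace / total = (79+157+55+45+81=417) / 557 = 417/557 = 0.749

0.749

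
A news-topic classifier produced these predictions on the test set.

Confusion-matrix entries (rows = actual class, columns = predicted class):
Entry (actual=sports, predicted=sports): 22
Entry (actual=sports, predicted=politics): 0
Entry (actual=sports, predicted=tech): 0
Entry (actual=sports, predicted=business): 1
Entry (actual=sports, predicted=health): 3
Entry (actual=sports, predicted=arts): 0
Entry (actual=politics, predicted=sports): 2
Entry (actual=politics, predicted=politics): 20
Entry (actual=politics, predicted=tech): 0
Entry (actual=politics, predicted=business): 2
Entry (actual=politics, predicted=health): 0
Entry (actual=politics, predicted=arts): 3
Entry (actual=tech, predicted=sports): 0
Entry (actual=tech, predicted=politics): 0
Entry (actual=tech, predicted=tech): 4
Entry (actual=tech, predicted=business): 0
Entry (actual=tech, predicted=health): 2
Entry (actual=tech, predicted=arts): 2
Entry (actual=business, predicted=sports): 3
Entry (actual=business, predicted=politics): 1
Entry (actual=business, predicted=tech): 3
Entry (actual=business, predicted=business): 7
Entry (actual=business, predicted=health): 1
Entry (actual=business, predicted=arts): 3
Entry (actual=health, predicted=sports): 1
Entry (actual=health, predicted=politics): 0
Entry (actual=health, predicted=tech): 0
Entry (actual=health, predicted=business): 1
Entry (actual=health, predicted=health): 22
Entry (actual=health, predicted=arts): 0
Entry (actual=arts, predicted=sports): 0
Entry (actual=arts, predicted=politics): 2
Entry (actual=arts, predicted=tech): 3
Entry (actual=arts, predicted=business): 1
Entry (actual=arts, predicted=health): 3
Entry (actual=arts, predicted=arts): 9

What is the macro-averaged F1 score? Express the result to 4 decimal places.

Per-class F1 score (2·TP/(2·TP+FP+FN)):
  sports: TP=22, FP=2+0+3+1+0=6, FN=0+0+1+3+0=4 → 44/54 = 0.81481
  politics: TP=20, FP=0+0+1+0+2=3, FN=2+0+2+0+3=7 → 40/50 = 0.80000
  tech: TP=4, FP=0+0+3+0+3=6, FN=0+0+0+2+2=4 → 8/18 = 0.44444
  business: TP=7, FP=1+2+0+1+1=5, FN=3+1+3+1+3=11 → 14/30 = 0.46667
  health: TP=22, FP=3+0+2+1+3=9, FN=1+0+0+1+0=2 → 44/55 = 0.80000
  arts: TP=9, FP=0+3+2+3+0=8, FN=0+2+3+1+3=9 → 18/35 = 0.51429
Macro-F1 score = mean = (0.81481 + 0.80000 + 0.44444 + 0.46667 + 0.80000 + 0.51429) / 6 = 0.6400

0.6400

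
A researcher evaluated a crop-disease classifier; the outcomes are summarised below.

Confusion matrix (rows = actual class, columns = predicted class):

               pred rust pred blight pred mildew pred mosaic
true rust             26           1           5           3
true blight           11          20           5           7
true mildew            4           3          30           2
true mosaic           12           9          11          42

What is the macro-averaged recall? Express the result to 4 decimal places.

0.6362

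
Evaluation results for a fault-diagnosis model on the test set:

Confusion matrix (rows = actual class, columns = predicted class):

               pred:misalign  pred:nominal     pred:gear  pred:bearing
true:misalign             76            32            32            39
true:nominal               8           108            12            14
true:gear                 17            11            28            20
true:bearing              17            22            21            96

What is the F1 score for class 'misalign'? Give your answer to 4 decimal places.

Treat 'misalign' as positive and all other classes as negative.
F1 score = 2·TP/(2·TP+FP+FN).
misalign: TP=76, FP=8+17+17=42, FN=32+32+39=103 → 152/297 = 0.51178

0.5118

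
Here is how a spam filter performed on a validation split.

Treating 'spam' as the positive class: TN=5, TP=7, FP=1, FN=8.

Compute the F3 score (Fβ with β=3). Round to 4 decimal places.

Fβ = (1+β²)·TP / ((1+β²)·TP + β²·FN + FP), with β²=9
= 10·7 / (10·7 + 9·8 + 1) = 0.4895

0.4895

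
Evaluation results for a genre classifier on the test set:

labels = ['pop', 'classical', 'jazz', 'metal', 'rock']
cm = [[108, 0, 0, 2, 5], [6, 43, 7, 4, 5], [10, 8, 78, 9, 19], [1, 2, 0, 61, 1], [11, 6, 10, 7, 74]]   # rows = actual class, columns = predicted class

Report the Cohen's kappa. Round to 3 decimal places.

0.700

Observed agreement pₒ = trace/N = 364/477 = 0.7631
Expected agreement pₑ = Σ (rowᵢ·colᵢ)/N² = (115·136 + 65·59 + 124·95 + 65·83 + 108·104)/477² = 0.2104
κ = (pₒ − pₑ)/(1 − pₑ) = (0.7631 − 0.2104)/(1 − 0.2104) = 0.700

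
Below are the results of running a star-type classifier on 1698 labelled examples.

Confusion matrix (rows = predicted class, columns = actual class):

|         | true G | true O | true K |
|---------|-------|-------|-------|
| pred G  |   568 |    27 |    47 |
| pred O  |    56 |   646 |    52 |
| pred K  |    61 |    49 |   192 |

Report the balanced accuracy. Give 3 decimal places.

0.795

Balanced accuracy = mean of per-class recall.
  G: recall = 568/685 = 0.8292
  O: recall = 646/722 = 0.8947
  K: recall = 192/291 = 0.6598
Mean = (0.8292 + 0.8947 + 0.6598) / 3 = 0.795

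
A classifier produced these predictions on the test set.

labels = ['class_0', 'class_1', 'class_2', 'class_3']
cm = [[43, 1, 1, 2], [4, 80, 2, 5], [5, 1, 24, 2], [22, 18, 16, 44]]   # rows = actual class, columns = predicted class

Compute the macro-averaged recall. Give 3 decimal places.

0.746

Per-class recall (TP/(TP+FN)):
  class_0: TP=43, FN=1+1+2=4 → 43/47 = 0.9149
  class_1: TP=80, FN=4+2+5=11 → 80/91 = 0.8791
  class_2: TP=24, FN=5+1+2=8 → 24/32 = 0.7500
  class_3: TP=44, FN=22+18+16=56 → 44/100 = 0.4400
Macro-recall = mean = (0.9149 + 0.8791 + 0.7500 + 0.4400) / 4 = 0.746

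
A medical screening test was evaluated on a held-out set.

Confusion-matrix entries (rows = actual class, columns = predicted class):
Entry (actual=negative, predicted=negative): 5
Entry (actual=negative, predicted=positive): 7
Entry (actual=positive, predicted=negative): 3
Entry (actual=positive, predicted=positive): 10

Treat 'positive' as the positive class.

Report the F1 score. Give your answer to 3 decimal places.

Precision = TP/(TP+FP) = 10/17 = 0.5882
Recall = TP/(TP+FN) = 10/13 = 0.7692
F1 = 2·TP/(2·TP+FP+FN) = 20/30 = 0.667

0.667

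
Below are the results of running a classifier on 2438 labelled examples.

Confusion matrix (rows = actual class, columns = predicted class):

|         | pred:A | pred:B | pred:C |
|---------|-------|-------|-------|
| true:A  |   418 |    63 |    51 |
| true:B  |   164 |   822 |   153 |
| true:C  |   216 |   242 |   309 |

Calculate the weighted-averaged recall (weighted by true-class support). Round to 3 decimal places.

0.635

Per-class recall (TP/(TP+FN)):
  A: TP=418, FN=63+51=114 → 418/532 = 0.7857
  B: TP=822, FN=164+153=317 → 822/1139 = 0.7217
  C: TP=309, FN=216+242=458 → 309/767 = 0.4029
Weighted-recall = Σ (supportᵢ/N)·recallᵢ with N=2438: (532/2438)·0.7857 + (1139/2438)·0.7217 + (767/2438)·0.4029 = 0.635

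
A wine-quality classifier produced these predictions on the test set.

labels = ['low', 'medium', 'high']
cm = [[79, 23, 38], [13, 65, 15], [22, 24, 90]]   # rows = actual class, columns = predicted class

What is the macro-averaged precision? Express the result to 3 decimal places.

Per-class precision (TP/(TP+FP)):
  low: TP=79, FP=13+22=35 → 79/114 = 0.6930
  medium: TP=65, FP=23+24=47 → 65/112 = 0.5804
  high: TP=90, FP=38+15=53 → 90/143 = 0.6294
Macro-precision = mean = (0.6930 + 0.5804 + 0.6294) / 3 = 0.634

0.634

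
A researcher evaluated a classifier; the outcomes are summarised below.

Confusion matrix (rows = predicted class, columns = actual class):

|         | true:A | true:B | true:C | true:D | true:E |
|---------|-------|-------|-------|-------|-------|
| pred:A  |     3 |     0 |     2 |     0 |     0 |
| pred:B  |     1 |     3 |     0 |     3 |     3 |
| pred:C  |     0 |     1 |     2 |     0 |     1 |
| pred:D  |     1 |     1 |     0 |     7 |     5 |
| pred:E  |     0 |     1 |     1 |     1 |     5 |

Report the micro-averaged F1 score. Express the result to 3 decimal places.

Micro-averaging pools counts across classes: ΣTP=20, ΣFP=21, ΣFN=21.
Micro-F1 score = 2·TP/(2·TP+FP+FN) on pooled counts = 0.488 (equals overall accuracy in single-label multiclass).

0.488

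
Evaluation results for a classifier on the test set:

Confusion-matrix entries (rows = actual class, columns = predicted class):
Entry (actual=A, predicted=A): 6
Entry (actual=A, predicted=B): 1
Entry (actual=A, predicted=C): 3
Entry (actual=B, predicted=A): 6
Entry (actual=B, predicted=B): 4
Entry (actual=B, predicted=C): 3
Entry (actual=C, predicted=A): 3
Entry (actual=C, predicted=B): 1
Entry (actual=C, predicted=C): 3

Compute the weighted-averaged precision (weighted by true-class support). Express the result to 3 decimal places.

Per-class precision (TP/(TP+FP)):
  A: TP=6, FP=6+3=9 → 6/15 = 0.4000
  B: TP=4, FP=1+1=2 → 4/6 = 0.6667
  C: TP=3, FP=3+3=6 → 3/9 = 0.3333
Weighted-precision = Σ (supportᵢ/N)·precisionᵢ with N=30: (10/30)·0.4000 + (13/30)·0.6667 + (7/30)·0.3333 = 0.500

0.500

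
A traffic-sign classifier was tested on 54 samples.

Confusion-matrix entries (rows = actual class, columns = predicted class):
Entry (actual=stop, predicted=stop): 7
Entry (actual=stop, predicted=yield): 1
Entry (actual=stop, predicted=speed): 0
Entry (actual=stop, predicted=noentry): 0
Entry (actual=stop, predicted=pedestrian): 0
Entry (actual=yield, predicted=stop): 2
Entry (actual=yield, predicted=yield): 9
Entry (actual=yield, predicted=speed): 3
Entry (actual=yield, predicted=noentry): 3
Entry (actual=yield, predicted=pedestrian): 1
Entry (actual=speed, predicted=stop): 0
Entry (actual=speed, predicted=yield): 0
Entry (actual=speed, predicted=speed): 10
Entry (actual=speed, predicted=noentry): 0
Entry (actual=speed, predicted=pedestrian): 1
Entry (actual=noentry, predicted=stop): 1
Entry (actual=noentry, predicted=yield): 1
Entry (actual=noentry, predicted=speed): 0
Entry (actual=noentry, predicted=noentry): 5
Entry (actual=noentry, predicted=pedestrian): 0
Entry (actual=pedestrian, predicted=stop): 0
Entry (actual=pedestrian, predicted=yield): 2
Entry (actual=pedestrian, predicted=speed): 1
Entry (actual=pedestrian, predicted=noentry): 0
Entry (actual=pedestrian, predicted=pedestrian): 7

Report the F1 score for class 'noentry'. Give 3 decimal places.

0.667

Treat 'noentry' as positive and all other classes as negative.
F1 score = 2·TP/(2·TP+FP+FN).
noentry: TP=5, FP=0+3+0+0=3, FN=1+1+0+0=2 → 10/15 = 0.6667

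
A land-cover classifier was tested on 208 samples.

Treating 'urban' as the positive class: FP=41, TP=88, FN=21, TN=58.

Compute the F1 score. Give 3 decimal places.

Precision = TP/(TP+FP) = 88/129 = 0.6822
Recall = TP/(TP+FN) = 88/109 = 0.8073
F1 = 2·TP/(2·TP+FP+FN) = 176/238 = 0.739

0.739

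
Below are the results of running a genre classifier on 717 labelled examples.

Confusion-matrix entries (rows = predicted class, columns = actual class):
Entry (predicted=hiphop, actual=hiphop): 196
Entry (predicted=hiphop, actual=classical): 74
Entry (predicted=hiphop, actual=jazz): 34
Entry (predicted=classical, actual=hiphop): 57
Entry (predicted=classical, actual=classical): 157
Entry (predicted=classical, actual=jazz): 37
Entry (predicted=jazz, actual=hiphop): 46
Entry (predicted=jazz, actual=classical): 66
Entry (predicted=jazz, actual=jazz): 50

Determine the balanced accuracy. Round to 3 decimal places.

Balanced accuracy = mean of per-class recall.
  hiphop: recall = 196/299 = 0.6555
  classical: recall = 157/297 = 0.5286
  jazz: recall = 50/121 = 0.4132
Mean = (0.6555 + 0.5286 + 0.4132) / 3 = 0.532

0.532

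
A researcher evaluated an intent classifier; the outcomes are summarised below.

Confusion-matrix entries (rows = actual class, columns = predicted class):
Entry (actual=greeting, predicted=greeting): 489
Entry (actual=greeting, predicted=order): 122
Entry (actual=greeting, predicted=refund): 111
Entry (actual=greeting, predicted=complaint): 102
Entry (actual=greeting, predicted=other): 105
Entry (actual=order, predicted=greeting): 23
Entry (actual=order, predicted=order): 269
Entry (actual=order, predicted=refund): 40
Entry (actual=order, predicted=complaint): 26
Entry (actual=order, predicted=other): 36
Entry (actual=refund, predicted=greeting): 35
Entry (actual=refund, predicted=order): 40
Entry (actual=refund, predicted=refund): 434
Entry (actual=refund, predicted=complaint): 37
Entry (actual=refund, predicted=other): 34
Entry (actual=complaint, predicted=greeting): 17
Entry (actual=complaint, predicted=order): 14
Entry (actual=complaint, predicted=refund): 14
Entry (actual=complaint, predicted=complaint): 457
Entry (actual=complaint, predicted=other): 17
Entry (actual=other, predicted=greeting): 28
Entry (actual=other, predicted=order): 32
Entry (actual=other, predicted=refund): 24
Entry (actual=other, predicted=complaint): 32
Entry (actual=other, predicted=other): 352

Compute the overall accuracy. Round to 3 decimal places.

0.692

Accuracy = trace / total = (489+269+434+457+352=2001) / 2890 = 2001/2890 = 0.692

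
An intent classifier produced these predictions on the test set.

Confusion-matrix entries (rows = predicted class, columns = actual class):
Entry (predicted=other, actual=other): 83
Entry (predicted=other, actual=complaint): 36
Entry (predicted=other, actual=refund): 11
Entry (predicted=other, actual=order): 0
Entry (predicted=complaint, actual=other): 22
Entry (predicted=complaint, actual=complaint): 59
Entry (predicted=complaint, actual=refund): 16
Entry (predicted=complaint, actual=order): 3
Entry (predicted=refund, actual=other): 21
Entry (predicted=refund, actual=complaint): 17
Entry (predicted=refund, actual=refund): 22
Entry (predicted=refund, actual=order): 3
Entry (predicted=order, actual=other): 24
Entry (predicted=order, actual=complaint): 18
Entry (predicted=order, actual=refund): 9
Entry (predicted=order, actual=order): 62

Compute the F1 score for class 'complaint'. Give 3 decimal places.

0.513

One-vs-rest for 'complaint': TP = diagonal; FP = other classes predicted 'complaint'; FN = 'complaint' predicted as other.
F1 score = 2·TP/(2·TP+FP+FN).
complaint: TP=59, FP=22+16+3=41, FN=36+17+18=71 → 118/230 = 0.5130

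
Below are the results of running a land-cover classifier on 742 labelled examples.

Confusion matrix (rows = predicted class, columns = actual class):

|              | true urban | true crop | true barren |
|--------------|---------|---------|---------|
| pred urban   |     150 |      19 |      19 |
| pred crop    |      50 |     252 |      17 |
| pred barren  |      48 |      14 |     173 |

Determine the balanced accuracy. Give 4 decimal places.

Balanced accuracy = mean of per-class recall.
  urban: recall = 150/248 = 0.60484
  crop: recall = 252/285 = 0.88421
  barren: recall = 173/209 = 0.82775
Mean = (0.60484 + 0.88421 + 0.82775) / 3 = 0.7723

0.7723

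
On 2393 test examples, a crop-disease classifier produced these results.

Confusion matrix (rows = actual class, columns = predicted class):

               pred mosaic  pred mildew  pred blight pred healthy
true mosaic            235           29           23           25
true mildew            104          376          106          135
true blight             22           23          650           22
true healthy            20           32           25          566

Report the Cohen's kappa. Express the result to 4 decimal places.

Observed agreement pₒ = trace/N = 1827/2393 = 0.76348
Expected agreement pₑ = Σ (rowᵢ·colᵢ)/N² = (312·381 + 721·460 + 717·804 + 643·748)/2393² = 0.26333
κ = (pₒ − pₑ)/(1 − pₑ) = (0.76348 − 0.26333)/(1 − 0.26333) = 0.6789

0.6789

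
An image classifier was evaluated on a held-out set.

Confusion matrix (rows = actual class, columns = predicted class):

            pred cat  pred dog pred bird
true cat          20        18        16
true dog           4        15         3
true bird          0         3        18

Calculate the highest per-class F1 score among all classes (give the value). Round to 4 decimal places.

Per-class F1 score (2·TP/(2·TP+FP+FN)):
  cat: TP=20, FP=4+0=4, FN=18+16=34 → 40/78 = 0.51282
  dog: TP=15, FP=18+3=21, FN=4+3=7 → 30/58 = 0.51724
  bird: TP=18, FP=16+3=19, FN=0+3=3 → 36/58 = 0.62069
Highest is class 'bird' with F1 score = 0.6207.

0.6207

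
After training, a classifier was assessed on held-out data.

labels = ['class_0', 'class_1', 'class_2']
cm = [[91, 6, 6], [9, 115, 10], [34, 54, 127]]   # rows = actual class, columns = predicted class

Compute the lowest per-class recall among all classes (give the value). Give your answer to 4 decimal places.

0.5907

Per-class recall (TP/(TP+FN)):
  class_0: TP=91, FN=6+6=12 → 91/103 = 0.88350
  class_1: TP=115, FN=9+10=19 → 115/134 = 0.85821
  class_2: TP=127, FN=34+54=88 → 127/215 = 0.59070
Lowest is class 'class_2' with recall = 0.5907.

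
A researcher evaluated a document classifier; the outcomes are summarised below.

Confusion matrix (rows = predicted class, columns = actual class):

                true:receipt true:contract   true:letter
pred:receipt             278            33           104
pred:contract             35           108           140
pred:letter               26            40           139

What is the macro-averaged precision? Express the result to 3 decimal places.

0.577

Per-class precision (TP/(TP+FP)):
  receipt: TP=278, FP=33+104=137 → 278/415 = 0.6699
  contract: TP=108, FP=35+140=175 → 108/283 = 0.3816
  letter: TP=139, FP=26+40=66 → 139/205 = 0.6780
Macro-precision = mean = (0.6699 + 0.3816 + 0.6780) / 3 = 0.577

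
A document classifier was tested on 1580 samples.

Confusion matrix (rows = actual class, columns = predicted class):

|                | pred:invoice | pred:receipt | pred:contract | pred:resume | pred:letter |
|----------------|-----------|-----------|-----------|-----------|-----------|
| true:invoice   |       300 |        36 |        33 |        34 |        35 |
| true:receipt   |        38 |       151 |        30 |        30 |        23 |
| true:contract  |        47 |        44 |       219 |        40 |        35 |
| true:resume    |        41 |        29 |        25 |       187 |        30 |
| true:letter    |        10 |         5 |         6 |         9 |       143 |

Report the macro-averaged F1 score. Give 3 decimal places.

Per-class F1 score (2·TP/(2·TP+FP+FN)):
  invoice: TP=300, FP=38+47+41+10=136, FN=36+33+34+35=138 → 600/874 = 0.6865
  receipt: TP=151, FP=36+44+29+5=114, FN=38+30+30+23=121 → 302/537 = 0.5624
  contract: TP=219, FP=33+30+25+6=94, FN=47+44+40+35=166 → 438/698 = 0.6275
  resume: TP=187, FP=34+30+40+9=113, FN=41+29+25+30=125 → 374/612 = 0.6111
  letter: TP=143, FP=35+23+35+30=123, FN=10+5+6+9=30 → 286/439 = 0.6515
Macro-F1 score = mean = (0.6865 + 0.5624 + 0.6275 + 0.6111 + 0.6515) / 5 = 0.628

0.628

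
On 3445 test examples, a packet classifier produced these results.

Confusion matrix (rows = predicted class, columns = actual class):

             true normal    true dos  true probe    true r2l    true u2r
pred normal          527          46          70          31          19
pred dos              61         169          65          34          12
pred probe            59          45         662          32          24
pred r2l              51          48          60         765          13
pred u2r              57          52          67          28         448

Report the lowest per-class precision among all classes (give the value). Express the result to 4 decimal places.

Per-class precision (TP/(TP+FP)):
  normal: TP=527, FP=46+70+31+19=166 → 527/693 = 0.76046
  dos: TP=169, FP=61+65+34+12=172 → 169/341 = 0.49560
  probe: TP=662, FP=59+45+32+24=160 → 662/822 = 0.80535
  r2l: TP=765, FP=51+48+60+13=172 → 765/937 = 0.81644
  u2r: TP=448, FP=57+52+67+28=204 → 448/652 = 0.68712
Lowest is class 'dos' with precision = 0.4956.

0.4956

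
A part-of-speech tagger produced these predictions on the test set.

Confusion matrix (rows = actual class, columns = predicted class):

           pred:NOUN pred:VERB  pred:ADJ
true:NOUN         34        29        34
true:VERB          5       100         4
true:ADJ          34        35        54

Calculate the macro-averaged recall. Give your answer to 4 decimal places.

0.5690

Per-class recall (TP/(TP+FN)):
  NOUN: TP=34, FN=29+34=63 → 34/97 = 0.35052
  VERB: TP=100, FN=5+4=9 → 100/109 = 0.91743
  ADJ: TP=54, FN=34+35=69 → 54/123 = 0.43902
Macro-recall = mean = (0.35052 + 0.91743 + 0.43902) / 3 = 0.5690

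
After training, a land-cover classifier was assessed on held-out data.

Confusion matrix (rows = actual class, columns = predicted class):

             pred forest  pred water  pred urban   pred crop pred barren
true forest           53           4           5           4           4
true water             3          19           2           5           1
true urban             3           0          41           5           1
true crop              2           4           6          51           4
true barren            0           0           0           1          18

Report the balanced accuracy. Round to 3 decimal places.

Balanced accuracy = mean of per-class recall.
  forest: recall = 53/70 = 0.7571
  water: recall = 19/30 = 0.6333
  urban: recall = 41/50 = 0.8200
  crop: recall = 51/67 = 0.7612
  barren: recall = 18/19 = 0.9474
Mean = (0.7571 + 0.6333 + 0.8200 + 0.7612 + 0.9474) / 5 = 0.784

0.784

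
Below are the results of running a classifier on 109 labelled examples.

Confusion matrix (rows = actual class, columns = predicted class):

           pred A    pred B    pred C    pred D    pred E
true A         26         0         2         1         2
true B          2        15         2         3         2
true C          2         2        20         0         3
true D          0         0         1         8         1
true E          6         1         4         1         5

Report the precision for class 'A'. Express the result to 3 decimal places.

One-vs-rest for 'A': TP = diagonal; FP = other classes predicted 'A'; FN = 'A' predicted as other.
precision = TP/(TP+FP).
A: TP=26, FP=2+2+0+6=10 → 26/36 = 0.7222

0.722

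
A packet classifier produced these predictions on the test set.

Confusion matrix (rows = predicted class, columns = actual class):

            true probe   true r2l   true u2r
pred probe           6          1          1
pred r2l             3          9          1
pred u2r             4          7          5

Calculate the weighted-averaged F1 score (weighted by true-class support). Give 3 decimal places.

0.559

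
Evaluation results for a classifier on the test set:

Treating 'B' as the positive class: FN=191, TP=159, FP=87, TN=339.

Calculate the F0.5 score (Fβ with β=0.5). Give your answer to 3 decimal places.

0.596

Fβ = (1+β²)·TP / ((1+β²)·TP + β²·FN + FP), with β²=1/4
= 1.25·159 / (1.25·159 + 0.25·191 + 87) = 0.596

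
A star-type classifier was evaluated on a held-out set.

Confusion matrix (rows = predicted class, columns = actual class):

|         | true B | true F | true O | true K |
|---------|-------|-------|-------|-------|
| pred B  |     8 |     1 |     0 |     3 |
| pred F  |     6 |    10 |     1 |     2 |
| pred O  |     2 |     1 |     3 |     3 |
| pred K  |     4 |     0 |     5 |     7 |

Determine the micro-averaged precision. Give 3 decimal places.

0.500

Micro-averaging pools counts across classes: ΣTP=28, ΣFP=28, ΣFN=28.
Micro-precision = TP/(TP+FP) on pooled counts = 0.500 (equals overall accuracy in single-label multiclass).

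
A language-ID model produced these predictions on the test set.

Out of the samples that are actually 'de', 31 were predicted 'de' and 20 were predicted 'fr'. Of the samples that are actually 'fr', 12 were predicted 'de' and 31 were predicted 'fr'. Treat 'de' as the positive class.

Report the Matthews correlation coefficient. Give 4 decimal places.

MCC = (TP·TN − FP·FN) / √((TP+FP)(TP+FN)(TN+FP)(TN+FN))
Numerator = 31·31 − 12·20 = 721
Denominator = √(43·51·43·51) = √4809249 = 2193.0000
MCC = 721 / 2193.0000 = 0.3288

0.3288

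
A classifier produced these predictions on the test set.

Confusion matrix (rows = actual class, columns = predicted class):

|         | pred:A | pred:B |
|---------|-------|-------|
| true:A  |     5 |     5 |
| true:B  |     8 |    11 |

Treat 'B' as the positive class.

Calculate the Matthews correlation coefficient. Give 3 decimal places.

0.075

MCC = (TP·TN − FP·FN) / √((TP+FP)(TP+FN)(TN+FP)(TN+FN))
Numerator = 11·5 − 5·8 = 15
Denominator = √(16·19·10·13) = √39520 = 198.7964
MCC = 15 / 198.7964 = 0.075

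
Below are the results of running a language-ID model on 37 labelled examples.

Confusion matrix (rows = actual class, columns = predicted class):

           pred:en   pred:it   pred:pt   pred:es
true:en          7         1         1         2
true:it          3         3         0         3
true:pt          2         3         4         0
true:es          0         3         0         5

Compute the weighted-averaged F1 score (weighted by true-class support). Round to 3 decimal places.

Per-class F1 score (2·TP/(2·TP+FP+FN)):
  en: TP=7, FP=3+2+0=5, FN=1+1+2=4 → 14/23 = 0.6087
  it: TP=3, FP=1+3+3=7, FN=3+0+3=6 → 6/19 = 0.3158
  pt: TP=4, FP=1+0+0=1, FN=2+3+0=5 → 8/14 = 0.5714
  es: TP=5, FP=2+3+0=5, FN=0+3+0=3 → 10/18 = 0.5556
Weighted-F1 score = Σ (supportᵢ/N)·F1 scoreᵢ with N=37: (11/37)·0.6087 + (9/37)·0.3158 + (9/37)·0.5714 + (8/37)·0.5556 = 0.517

0.517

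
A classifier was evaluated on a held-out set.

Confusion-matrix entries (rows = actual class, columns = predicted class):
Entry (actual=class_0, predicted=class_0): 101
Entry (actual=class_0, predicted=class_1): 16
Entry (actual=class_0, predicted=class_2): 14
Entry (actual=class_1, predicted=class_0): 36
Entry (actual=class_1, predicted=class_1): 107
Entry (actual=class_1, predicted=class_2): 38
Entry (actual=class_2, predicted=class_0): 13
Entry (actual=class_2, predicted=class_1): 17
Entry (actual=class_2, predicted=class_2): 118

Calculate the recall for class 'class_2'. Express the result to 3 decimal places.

Treat 'class_2' as positive and all other classes as negative.
recall = TP/(TP+FN).
class_2: TP=118, FN=13+17=30 → 118/148 = 0.7973

0.797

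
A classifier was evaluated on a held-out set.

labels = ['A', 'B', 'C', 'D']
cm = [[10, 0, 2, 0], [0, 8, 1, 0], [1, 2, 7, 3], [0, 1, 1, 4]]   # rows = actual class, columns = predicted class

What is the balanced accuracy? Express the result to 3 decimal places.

Balanced accuracy = mean of per-class recall.
  A: recall = 10/12 = 0.8333
  B: recall = 8/9 = 0.8889
  C: recall = 7/13 = 0.5385
  D: recall = 4/6 = 0.6667
Mean = (0.8333 + 0.8889 + 0.5385 + 0.6667) / 4 = 0.732

0.732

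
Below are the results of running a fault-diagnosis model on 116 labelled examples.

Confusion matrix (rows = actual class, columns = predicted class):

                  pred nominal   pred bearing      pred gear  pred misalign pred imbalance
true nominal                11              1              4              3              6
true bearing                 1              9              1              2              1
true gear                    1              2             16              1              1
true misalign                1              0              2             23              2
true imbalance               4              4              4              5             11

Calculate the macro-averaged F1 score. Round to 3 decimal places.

0.594

Per-class F1 score (2·TP/(2·TP+FP+FN)):
  nominal: TP=11, FP=1+1+1+4=7, FN=1+4+3+6=14 → 22/43 = 0.5116
  bearing: TP=9, FP=1+2+0+4=7, FN=1+1+2+1=5 → 18/30 = 0.6000
  gear: TP=16, FP=4+1+2+4=11, FN=1+2+1+1=5 → 32/48 = 0.6667
  misalign: TP=23, FP=3+2+1+5=11, FN=1+0+2+2=5 → 46/62 = 0.7419
  imbalance: TP=11, FP=6+1+1+2=10, FN=4+4+4+5=17 → 22/49 = 0.4490
Macro-F1 score = mean = (0.5116 + 0.6000 + 0.6667 + 0.7419 + 0.4490) / 5 = 0.594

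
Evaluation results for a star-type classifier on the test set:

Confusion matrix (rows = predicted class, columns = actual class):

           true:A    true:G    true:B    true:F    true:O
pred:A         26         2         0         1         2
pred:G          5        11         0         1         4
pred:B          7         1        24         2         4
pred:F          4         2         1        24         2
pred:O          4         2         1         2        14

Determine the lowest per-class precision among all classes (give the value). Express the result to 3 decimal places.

0.524

Per-class precision (TP/(TP+FP)):
  A: TP=26, FP=2+0+1+2=5 → 26/31 = 0.8387
  G: TP=11, FP=5+0+1+4=10 → 11/21 = 0.5238
  B: TP=24, FP=7+1+2+4=14 → 24/38 = 0.6316
  F: TP=24, FP=4+2+1+2=9 → 24/33 = 0.7273
  O: TP=14, FP=4+2+1+2=9 → 14/23 = 0.6087
Lowest is class 'G' with precision = 0.524.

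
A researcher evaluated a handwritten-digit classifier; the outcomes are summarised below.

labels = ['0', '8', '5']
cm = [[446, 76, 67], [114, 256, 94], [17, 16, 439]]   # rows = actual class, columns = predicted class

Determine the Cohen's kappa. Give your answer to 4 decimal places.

0.6200

Observed agreement pₒ = trace/N = 1141/1525 = 0.74820
Expected agreement pₑ = Σ (rowᵢ·colᵢ)/N² = (589·577 + 464·348 + 472·600)/1525² = 0.33734
κ = (pₒ − pₑ)/(1 − pₑ) = (0.74820 − 0.33734)/(1 − 0.33734) = 0.6200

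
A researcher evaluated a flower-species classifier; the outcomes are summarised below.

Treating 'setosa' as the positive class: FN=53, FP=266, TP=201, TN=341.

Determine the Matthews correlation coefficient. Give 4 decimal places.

MCC = (TP·TN − FP·FN) / √((TP+FP)(TP+FN)(TN+FP)(TN+FN))
Numerator = 201·341 − 266·53 = 54443
Denominator = √(467·254·607·394) = √28368443644 = 168429.3432
MCC = 54443 / 168429.3432 = 0.3232

0.3232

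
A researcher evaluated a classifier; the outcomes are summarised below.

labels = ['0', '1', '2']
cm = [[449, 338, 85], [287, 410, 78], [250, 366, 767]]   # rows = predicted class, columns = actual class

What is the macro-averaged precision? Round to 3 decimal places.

Per-class precision (TP/(TP+FP)):
  0: TP=449, FP=338+85=423 → 449/872 = 0.5149
  1: TP=410, FP=287+78=365 → 410/775 = 0.5290
  2: TP=767, FP=250+366=616 → 767/1383 = 0.5546
Macro-precision = mean = (0.5149 + 0.5290 + 0.5546) / 3 = 0.533

0.533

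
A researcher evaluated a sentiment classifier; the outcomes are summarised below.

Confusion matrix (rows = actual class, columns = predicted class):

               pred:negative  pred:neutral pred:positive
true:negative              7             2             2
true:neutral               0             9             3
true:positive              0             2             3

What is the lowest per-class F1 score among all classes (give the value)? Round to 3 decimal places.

Per-class F1 score (2·TP/(2·TP+FP+FN)):
  negative: TP=7, FP=0+0=0, FN=2+2=4 → 14/18 = 0.7778
  neutral: TP=9, FP=2+2=4, FN=0+3=3 → 18/25 = 0.7200
  positive: TP=3, FP=2+3=5, FN=0+2=2 → 6/13 = 0.4615
Lowest is class 'positive' with F1 score = 0.462.

0.462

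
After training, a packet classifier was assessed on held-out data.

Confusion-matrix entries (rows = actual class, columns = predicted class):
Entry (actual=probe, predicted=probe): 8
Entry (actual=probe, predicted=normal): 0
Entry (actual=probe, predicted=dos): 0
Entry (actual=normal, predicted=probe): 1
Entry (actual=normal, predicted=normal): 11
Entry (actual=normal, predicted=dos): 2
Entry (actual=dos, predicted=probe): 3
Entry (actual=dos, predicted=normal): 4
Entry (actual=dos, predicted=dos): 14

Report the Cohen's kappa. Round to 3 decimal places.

Observed agreement pₒ = trace/N = 33/43 = 0.7674
Expected agreement pₑ = Σ (rowᵢ·colᵢ)/N² = (8·12 + 14·15 + 21·16)/43² = 0.3472
κ = (pₒ − pₑ)/(1 − pₑ) = (0.7674 − 0.3472)/(1 − 0.3472) = 0.644

0.644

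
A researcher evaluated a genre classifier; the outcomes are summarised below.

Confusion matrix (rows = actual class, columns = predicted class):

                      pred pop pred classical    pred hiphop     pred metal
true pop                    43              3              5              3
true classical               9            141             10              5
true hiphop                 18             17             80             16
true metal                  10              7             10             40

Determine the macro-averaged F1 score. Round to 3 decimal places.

Per-class F1 score (2·TP/(2·TP+FP+FN)):
  pop: TP=43, FP=9+18+10=37, FN=3+5+3=11 → 86/134 = 0.6418
  classical: TP=141, FP=3+17+7=27, FN=9+10+5=24 → 282/333 = 0.8468
  hiphop: TP=80, FP=5+10+10=25, FN=18+17+16=51 → 160/236 = 0.6780
  metal: TP=40, FP=3+5+16=24, FN=10+7+10=27 → 80/131 = 0.6107
Macro-F1 score = mean = (0.6418 + 0.8468 + 0.6780 + 0.6107) / 4 = 0.694

0.694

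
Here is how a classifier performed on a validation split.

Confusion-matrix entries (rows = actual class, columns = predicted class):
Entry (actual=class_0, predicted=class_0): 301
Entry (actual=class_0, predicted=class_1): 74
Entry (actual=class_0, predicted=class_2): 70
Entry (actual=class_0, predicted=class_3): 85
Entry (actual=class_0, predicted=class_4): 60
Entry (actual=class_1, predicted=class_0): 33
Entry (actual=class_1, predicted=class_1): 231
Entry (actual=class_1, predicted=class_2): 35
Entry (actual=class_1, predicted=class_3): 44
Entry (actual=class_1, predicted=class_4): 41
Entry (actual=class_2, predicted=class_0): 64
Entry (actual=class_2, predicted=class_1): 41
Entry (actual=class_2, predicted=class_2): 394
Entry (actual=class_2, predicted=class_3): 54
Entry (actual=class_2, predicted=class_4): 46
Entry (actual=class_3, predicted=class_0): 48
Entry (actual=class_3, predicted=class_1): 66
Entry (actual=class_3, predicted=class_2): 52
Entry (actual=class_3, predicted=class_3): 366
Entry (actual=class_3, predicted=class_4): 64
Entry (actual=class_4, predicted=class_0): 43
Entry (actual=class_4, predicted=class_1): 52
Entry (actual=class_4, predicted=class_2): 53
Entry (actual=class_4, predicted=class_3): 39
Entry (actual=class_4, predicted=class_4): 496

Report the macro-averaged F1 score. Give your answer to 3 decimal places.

Per-class F1 score (2·TP/(2·TP+FP+FN)):
  class_0: TP=301, FP=33+64+48+43=188, FN=74+70+85+60=289 → 602/1079 = 0.5579
  class_1: TP=231, FP=74+41+66+52=233, FN=33+35+44+41=153 → 462/848 = 0.5448
  class_2: TP=394, FP=70+35+52+53=210, FN=64+41+54+46=205 → 788/1203 = 0.6550
  class_3: TP=366, FP=85+44+54+39=222, FN=48+66+52+64=230 → 732/1184 = 0.6182
  class_4: TP=496, FP=60+41+46+64=211, FN=43+52+53+39=187 → 992/1390 = 0.7137
Macro-F1 score = mean = (0.5579 + 0.5448 + 0.6550 + 0.6182 + 0.7137) / 5 = 0.618

0.618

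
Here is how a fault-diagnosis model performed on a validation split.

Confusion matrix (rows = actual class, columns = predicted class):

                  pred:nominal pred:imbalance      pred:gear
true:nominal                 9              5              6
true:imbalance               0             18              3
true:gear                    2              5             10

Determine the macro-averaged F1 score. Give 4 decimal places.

0.6236

Per-class F1 score (2·TP/(2·TP+FP+FN)):
  nominal: TP=9, FP=0+2=2, FN=5+6=11 → 18/31 = 0.58065
  imbalance: TP=18, FP=5+5=10, FN=0+3=3 → 36/49 = 0.73469
  gear: TP=10, FP=6+3=9, FN=2+5=7 → 20/36 = 0.55556
Macro-F1 score = mean = (0.58065 + 0.73469 + 0.55556) / 3 = 0.6236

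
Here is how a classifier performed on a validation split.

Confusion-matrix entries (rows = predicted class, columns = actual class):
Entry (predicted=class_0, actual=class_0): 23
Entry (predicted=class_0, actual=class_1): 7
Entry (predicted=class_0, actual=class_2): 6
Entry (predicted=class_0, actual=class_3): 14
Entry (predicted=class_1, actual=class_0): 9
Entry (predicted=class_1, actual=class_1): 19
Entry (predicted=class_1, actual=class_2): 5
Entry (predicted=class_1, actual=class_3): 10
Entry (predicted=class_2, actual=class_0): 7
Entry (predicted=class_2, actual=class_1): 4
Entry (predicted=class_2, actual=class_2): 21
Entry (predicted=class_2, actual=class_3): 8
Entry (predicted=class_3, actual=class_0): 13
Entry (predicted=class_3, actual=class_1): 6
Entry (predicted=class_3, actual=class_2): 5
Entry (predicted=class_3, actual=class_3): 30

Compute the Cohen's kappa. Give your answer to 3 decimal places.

Observed agreement pₒ = trace/N = 93/187 = 0.4973
Expected agreement pₑ = Σ (rowᵢ·colᵢ)/N² = (52·50 + 36·43 + 37·40 + 62·54)/187² = 0.2567
κ = (pₒ − pₑ)/(1 − pₑ) = (0.4973 − 0.2567)/(1 − 0.2567) = 0.324

0.324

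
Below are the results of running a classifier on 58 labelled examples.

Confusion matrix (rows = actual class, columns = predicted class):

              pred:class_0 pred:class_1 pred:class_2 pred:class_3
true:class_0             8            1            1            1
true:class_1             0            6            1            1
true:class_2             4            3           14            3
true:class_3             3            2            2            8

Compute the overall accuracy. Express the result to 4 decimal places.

Accuracy = trace / total = (8+6+14+8=36) / 58 = 36/58 = 0.6207

0.6207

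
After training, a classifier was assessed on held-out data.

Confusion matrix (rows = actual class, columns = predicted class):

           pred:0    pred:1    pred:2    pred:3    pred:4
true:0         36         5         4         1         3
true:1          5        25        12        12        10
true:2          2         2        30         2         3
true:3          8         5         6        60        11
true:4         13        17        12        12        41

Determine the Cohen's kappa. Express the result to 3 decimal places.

Observed agreement pₒ = trace/N = 192/337 = 0.5697
Expected agreement pₑ = Σ (rowᵢ·colᵢ)/N² = (49·64 + 64·54 + 39·64 + 90·87 + 95·68)/337² = 0.2058
κ = (pₒ − pₑ)/(1 − pₑ) = (0.5697 − 0.2058)/(1 − 0.2058) = 0.458

0.458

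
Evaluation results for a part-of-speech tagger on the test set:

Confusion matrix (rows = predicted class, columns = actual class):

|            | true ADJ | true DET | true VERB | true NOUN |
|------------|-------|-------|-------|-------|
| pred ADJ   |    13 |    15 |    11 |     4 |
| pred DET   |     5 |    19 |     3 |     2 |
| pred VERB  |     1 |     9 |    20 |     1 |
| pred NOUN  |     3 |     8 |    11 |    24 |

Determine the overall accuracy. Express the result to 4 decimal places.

0.5101

Accuracy = trace / total = (13+19+20+24=76) / 149 = 76/149 = 0.5101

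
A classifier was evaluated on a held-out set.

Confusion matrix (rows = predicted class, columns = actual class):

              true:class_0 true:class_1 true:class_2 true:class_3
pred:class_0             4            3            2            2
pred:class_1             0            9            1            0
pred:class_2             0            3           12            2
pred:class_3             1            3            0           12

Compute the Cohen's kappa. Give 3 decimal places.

Observed agreement pₒ = trace/N = 37/54 = 0.6852
Expected agreement pₑ = Σ (rowᵢ·colᵢ)/N² = (5·11 + 18·10 + 15·17 + 16·16)/54² = 0.2558
κ = (pₒ − pₑ)/(1 − pₑ) = (0.6852 − 0.2558)/(1 − 0.2558) = 0.577

0.577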